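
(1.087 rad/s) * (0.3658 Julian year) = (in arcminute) 4.314e+10. Check: 1.087 rad/s is already in rad/s. 1 Julian year = 31557600 s, so 0.3658 Julian year = 0.3658 * 31557600 = 11543770 s. Combine: 1.087 rad/s * 11543770 s = 12548078 rad. 1 arcminute = 0.00029088821 rad, so 12548078 rad = 12548078 / 0.00029088821 = 4.3137115e+10 arcminute ≈ 4.314e+10 arcminute (4 s.f.).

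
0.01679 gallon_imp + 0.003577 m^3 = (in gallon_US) 1 gallon_imp = 0.00454609 m^3, so 0.01679 gallon_imp = 0.01679 * 0.00454609 = 7.6328851e-05 m^3. 0.003577 m^3 is already in m^3. Sum: 7.6328851e-05 + 0.003577 = 0.0036533289 m^3. 1 gallon_US = 0.0037854118 m^3, so 0.0036533289 m^3 = 0.0036533289 / 0.0037854118 = 0.96510738 gallon_US ≈ 0.9651 gallon_US (4 s.f.). Final answer: 0.9651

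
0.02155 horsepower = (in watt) 16.07. Check: 1 horsepower = 745.69987 W, so 0.02155 horsepower = 0.02155 * 745.69987 = 16.069832 W. 16.069832 W = 16.069832 watt ≈ 16.07 watt (4 s.f.).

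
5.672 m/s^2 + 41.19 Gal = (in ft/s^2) 5.672 m/s^2 is already in m/s^2. 1 Gal = 0.01 m/s^2, so 41.19 Gal = 41.19 * 0.01 = 0.4119 m/s^2. Sum: 5.672 + 0.4119 = 6.0839 m/s^2. 1 ft/s^2 = 0.3048 m/s^2, so 6.0839 m/s^2 = 6.0839 / 0.3048 = 19.960302 ft/s^2 ≈ 19.96 ft/s^2 (4 s.f.). Final answer: 19.96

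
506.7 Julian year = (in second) 1.599e+10. Check: 1 Julian year = 31557600 s, so 506.7 Julian year = 506.7 * 31557600 = 1.5990236e+10 s. 1.5990236e+10 s = 1.5990236e+10 second ≈ 1.599e+10 second (4 s.f.).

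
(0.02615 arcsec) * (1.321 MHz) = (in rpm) 1 arcsec = 4.8481368e-06 rad, so 0.02615 arcsec = 0.02615 * 4.8481368e-06 = 1.2677878e-07 rad. 1 MHz = 1000000 Hz, so 1.321 MHz = 1.321 * 1000000 = 1321000 Hz. Combine: 1.2677878e-07 rad * 1321000 Hz = 0.16747477 rad/s. 1 rpm = 0.10471976 rad/s, so 0.16747477 rad/s = 0.16747477 / 0.10471976 = 1.5992662 rpm ≈ 1.599 rpm (4 s.f.). Final answer: 1.599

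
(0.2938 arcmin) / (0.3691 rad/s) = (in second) 1 arcmin = 0.00029088821 rad, so 0.2938 arcmin = 0.2938 * 0.00029088821 = 8.5462956e-05 rad. 0.3691 rad/s is already in rad/s. Combine: 8.5462956e-05 rad / 0.3691 rad/s = 0.00023154418 s. 0.00023154418 s = 0.00023154418 second ≈ 0.0002315 second (4 s.f.). Final answer: 0.0002315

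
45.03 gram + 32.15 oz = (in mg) 1 gram = 0.001 kg, so 45.03 gram = 45.03 * 0.001 = 0.04503 kg. 1 oz = 0.028349523 kg, so 32.15 oz = 32.15 * 0.028349523 = 0.91143717 kg. Sum: 0.04503 + 0.91143717 = 0.95646717 kg. 1 mg = 1e-06 kg, so 0.95646717 kg = 0.95646717 / 1e-06 = 956467.17 mg ≈ 9.565e+05 mg (4 s.f.). Final answer: 9.565e+05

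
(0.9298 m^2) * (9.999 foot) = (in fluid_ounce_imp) 0.9298 m^2 is already in m^2. 1 foot = 0.3048 m, so 9.999 foot = 9.999 * 0.3048 = 3.0476952 m. Combine: 0.9298 m^2 * 3.0476952 m = 2.833747 m^3. 1 fluid_ounce_imp = 2.8413063e-05 m^3, so 2.833747 m^3 = 2.833747 / 2.8413063e-05 = 99733.951 fluid_ounce_imp ≈ 9.973e+04 fluid_ounce_imp (4 s.f.). Final answer: 9.973e+04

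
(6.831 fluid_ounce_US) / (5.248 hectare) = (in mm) 3.849e-06. Check: 1 fluid_ounce_US = 2.957353e-05 m^3, so 6.831 fluid_ounce_US = 6.831 * 2.957353e-05 = 0.00020201678 m^3. 1 hectare = 10000 m^2, so 5.248 hectare = 5.248 * 10000 = 52480 m^2. Combine: 0.00020201678 m^3 / 52480 m^2 = 3.8494051e-09 m. 1 mm = 0.001 m, so 3.8494051e-09 m = 3.8494051e-09 / 0.001 = 3.8494051e-06 mm ≈ 3.849e-06 mm (4 s.f.).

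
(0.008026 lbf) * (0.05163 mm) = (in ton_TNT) 4.406e-16. Check: 1 lbf = 4.4482216 N, so 0.008026 lbf = 0.008026 * 4.4482216 = 0.035701427 N. 1 mm = 0.001 m, so 0.05163 mm = 0.05163 * 0.001 = 5.163e-05 m. Combine: 0.035701427 N * 5.163e-05 m = 1.8432647e-06 J. 1 ton_TNT = 4.184e+09 J, so 1.8432647e-06 J = 1.8432647e-06 / 4.184e+09 = 4.4055083e-16 ton_TNT ≈ 4.406e-16 ton_TNT (4 s.f.).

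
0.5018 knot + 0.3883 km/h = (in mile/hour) 1 knot = 0.51444444 m/s, so 0.5018 knot = 0.5018 * 0.51444444 = 0.25814822 m/s. 1 km/h = 0.27777778 m/s, so 0.3883 km/h = 0.3883 * 0.27777778 = 0.10786111 m/s. Sum: 0.25814822 + 0.10786111 = 0.36600933 m/s. 1 mile/hour = 0.44704 m/s, so 0.36600933 m/s = 0.36600933 / 0.44704 = 0.81873956 mile/hour ≈ 0.8187 mile/hour (4 s.f.). Final answer: 0.8187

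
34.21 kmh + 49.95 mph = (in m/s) 31.83. Check: 1 kmh = 0.27777778 m/s, so 34.21 kmh = 34.21 * 0.27777778 = 9.5027778 m/s. 1 mph = 0.44704 m/s, so 49.95 mph = 49.95 * 0.44704 = 22.329648 m/s. Sum: 9.5027778 + 22.329648 = 31.832426 m/s. Result: 31.832426 m/s ≈ 31.83 m/s (4 s.f.).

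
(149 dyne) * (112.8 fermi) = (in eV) 1 dyne = 1e-05 N, so 149 dyne = 149 * 1e-05 = 0.00149 N. 1 fermi = 1e-15 m, so 112.8 fermi = 112.8 * 1e-15 = 1.128e-13 m. Combine: 0.00149 N * 1.128e-13 m = 1.68072e-16 J. 1 eV = 1.6021766e-19 J, so 1.68072e-16 J = 1.68072e-16 / 1.6021766e-19 = 1049.0229 eV ≈ 1049 eV (4 s.f.). Final answer: 1049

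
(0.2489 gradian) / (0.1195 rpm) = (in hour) 8.679e-05. Check: 1 gradian = 0.015707963 rad, so 0.2489 gradian = 0.2489 * 0.015707963 = 0.0039097121 rad. 1 rpm = 0.10471976 rad/s, so 0.1195 rpm = 0.1195 * 0.10471976 = 0.012514011 rad/s. Combine: 0.0039097121 rad / 0.012514011 rad/s = 0.31242678 s. 1 hour = 3600 s, so 0.31242678 s = 0.31242678 / 3600 = 8.6785216e-05 hour ≈ 8.679e-05 hour (4 s.f.).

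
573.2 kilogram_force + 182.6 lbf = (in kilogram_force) 1 kilogram_force = 9.80665 N, so 573.2 kilogram_force = 573.2 * 9.80665 = 5621.1718 N. 1 lbf = 4.4482216 N, so 182.6 lbf = 182.6 * 4.4482216 = 812.24527 N. Sum: 5621.1718 + 812.24527 = 6433.417 N. 1 kilogram_force = 9.80665 N, so 6433.417 N = 6433.417 / 9.80665 = 656.02597 kilogram_force ≈ 656 kilogram_force (4 s.f.). Final answer: 656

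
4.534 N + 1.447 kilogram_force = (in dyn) 4.534 N is already in N. 1 kilogram_force = 9.80665 N, so 1.447 kilogram_force = 1.447 * 9.80665 = 14.190223 N. Sum: 4.534 + 14.190223 = 18.724223 N. 1 dyn = 1e-05 N, so 18.724223 N = 18.724223 / 1e-05 = 1872422.3 dyn ≈ 1.872e+06 dyn (4 s.f.). Final answer: 1.872e+06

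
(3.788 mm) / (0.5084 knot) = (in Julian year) 4.589e-10. Check: 1 mm = 0.001 m, so 3.788 mm = 3.788 * 0.001 = 0.003788 m. 1 knot = 0.51444444 m/s, so 0.5084 knot = 0.5084 * 0.51444444 = 0.26154356 m/s. Combine: 0.003788 m / 0.26154356 m/s = 0.014483247 s. 1 Julian year = 31557600 s, so 0.014483247 s = 0.014483247 / 31557600 = 4.5894641e-10 Julian year ≈ 4.589e-10 Julian year (4 s.f.).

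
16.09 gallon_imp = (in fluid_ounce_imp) 1 gallon_imp = 0.00454609 m^3, so 16.09 gallon_imp = 16.09 * 0.00454609 = 0.073146588 m^3. 1 fluid_ounce_imp = 2.8413063e-05 m^3, so 0.073146588 m^3 = 0.073146588 / 2.8413063e-05 = 2574.4 fluid_ounce_imp ≈ 2574 fluid_ounce_imp (4 s.f.). Final answer: 2574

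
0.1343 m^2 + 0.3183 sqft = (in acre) 0.1343 m^2 is already in m^2. 1 sqft = 0.09290304 m^2, so 0.3183 sqft = 0.3183 * 0.09290304 = 0.029571038 m^2. Sum: 0.1343 + 0.029571038 = 0.16387104 m^2. 1 acre = 4046.8564 m^2, so 0.16387104 m^2 = 0.16387104 / 4046.8564 = 4.0493415e-05 acre ≈ 4.049e-05 acre (4 s.f.). Final answer: 4.049e-05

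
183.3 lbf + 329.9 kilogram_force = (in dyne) 1 lbf = 4.4482216 N, so 183.3 lbf = 183.3 * 4.4482216 = 815.35902 N. 1 kilogram_force = 9.80665 N, so 329.9 kilogram_force = 329.9 * 9.80665 = 3235.2138 N. Sum: 815.35902 + 3235.2138 = 4050.5729 N. 1 dyne = 1e-05 N, so 4050.5729 N = 4050.5729 / 1e-05 = 4.0505729e+08 dyne ≈ 4.051e+08 dyne (4 s.f.). Final answer: 4.051e+08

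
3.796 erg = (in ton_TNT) 1 erg = 1e-07 J, so 3.796 erg = 3.796 * 1e-07 = 3.796e-07 J. 1 ton_TNT = 4.184e+09 J, so 3.796e-07 J = 3.796e-07 / 4.184e+09 = 9.0726577e-17 ton_TNT ≈ 9.073e-17 ton_TNT (4 s.f.). Final answer: 9.073e-17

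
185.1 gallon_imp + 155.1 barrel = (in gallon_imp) 5609. Check: 1 gallon_imp = 0.00454609 m^3, so 185.1 gallon_imp = 185.1 * 0.00454609 = 0.84148126 m^3. 1 barrel = 0.15898729 m^3, so 155.1 barrel = 155.1 * 0.15898729 = 24.658929 m^3. Sum: 0.84148126 + 24.658929 = 25.500411 m^3. 1 gallon_imp = 0.00454609 m^3, so 25.500411 m^3 = 25.500411 / 0.00454609 = 5609.3062 gallon_imp ≈ 5609 gallon_imp (4 s.f.).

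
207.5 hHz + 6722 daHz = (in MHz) 1 hHz = 100 Hz, so 207.5 hHz = 207.5 * 100 = 20750 Hz. 1 daHz = 10 Hz, so 6722 daHz = 6722 * 10 = 67220 Hz. Sum: 20750 + 67220 = 87970 Hz. 1 MHz = 1000000 Hz, so 87970 Hz = 87970 / 1000000 = 0.08797 MHz. Final answer: 0.08797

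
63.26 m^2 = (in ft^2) 1 ft^2 = 0.09290304 m^2, so 63.26 m^2 = 63.26 / 0.09290304 = 680.92497 ft^2 ≈ 680.9 ft^2 (4 s.f.). Final answer: 680.9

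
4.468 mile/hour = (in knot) 1 mile/hour = 0.44704 m/s, so 4.468 mile/hour = 4.468 * 0.44704 = 1.9973747 m/s. 1 knot = 0.51444444 m/s, so 1.9973747 m/s = 1.9973747 / 0.51444444 = 3.8825858 knot ≈ 3.883 knot (4 s.f.). Final answer: 3.883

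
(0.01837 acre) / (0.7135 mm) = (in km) 1 acre = 4046.8564 m^2, so 0.01837 acre = 0.01837 * 4046.8564 = 74.340752 m^2. 1 mm = 0.001 m, so 0.7135 mm = 0.7135 * 0.001 = 0.0007135 m. Combine: 74.340752 m^2 / 0.0007135 m = 104191.66 m. 1 km = 1000 m, so 104191.66 m = 104191.66 / 1000 = 104.19166 km ≈ 104.2 km (4 s.f.). Final answer: 104.2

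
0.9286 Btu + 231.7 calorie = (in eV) 1 Btu = 1055.0559 J, so 0.9286 Btu = 0.9286 * 1055.0559 = 979.72486 J. 1 calorie = 4.184 J, so 231.7 calorie = 231.7 * 4.184 = 969.4328 J. Sum: 979.72486 + 969.4328 = 1949.1577 J. 1 eV = 1.6021766e-19 J, so 1949.1577 J = 1949.1577 / 1.6021766e-19 = 1.2165685e+22 eV ≈ 1.217e+22 eV (4 s.f.). Final answer: 1.217e+22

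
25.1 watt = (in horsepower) 25.1 watt = 25.1 W. 1 horsepower = 745.69987 W, so 25.1 W = 25.1 / 745.69987 = 0.033659654 horsepower ≈ 0.03366 horsepower (4 s.f.). Final answer: 0.03366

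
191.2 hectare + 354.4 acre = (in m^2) 1 hectare = 10000 m^2, so 191.2 hectare = 191.2 * 10000 = 1912000 m^2. 1 acre = 4046.8564 m^2, so 354.4 acre = 354.4 * 4046.8564 = 1434205.9 m^2. Sum: 1912000 + 1434205.9 = 3346205.9 m^2. Result: 3346205.9 m^2 ≈ 3.346e+06 m^2 (4 s.f.). Final answer: 3.346e+06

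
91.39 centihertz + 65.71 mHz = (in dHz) 9.796. Check: 1 centihertz = 0.01 Hz, so 91.39 centihertz = 91.39 * 0.01 = 0.9139 Hz. 1 mHz = 0.001 Hz, so 65.71 mHz = 65.71 * 0.001 = 0.06571 Hz. Sum: 0.9139 + 0.06571 = 0.97961 Hz. 1 dHz = 0.1 Hz, so 0.97961 Hz = 0.97961 / 0.1 = 9.7961 dHz ≈ 9.796 dHz (4 s.f.).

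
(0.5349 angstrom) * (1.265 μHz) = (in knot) 1.315e-16. Check: 1 angstrom = 1e-10 m, so 0.5349 angstrom = 0.5349 * 1e-10 = 5.349e-11 m. 1 μHz = 1e-06 Hz, so 1.265 μHz = 1.265 * 1e-06 = 1.265e-06 Hz. Combine: 5.349e-11 m * 1.265e-06 Hz = 6.766485e-17 m/s. 1 knot = 0.51444444 m/s, so 6.766485e-17 m/s = 6.766485e-17 / 0.51444444 = 1.3152995e-16 knot ≈ 1.315e-16 knot (4 s.f.).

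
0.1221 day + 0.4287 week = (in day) 1 day = 86400 s, so 0.1221 day = 0.1221 * 86400 = 10549.44 s. 1 week = 604800 s, so 0.4287 week = 0.4287 * 604800 = 259277.76 s. Sum: 10549.44 + 259277.76 = 269827.2 s. 1 day = 86400 s, so 269827.2 s = 269827.2 / 86400 = 3.123 day. Final answer: 3.123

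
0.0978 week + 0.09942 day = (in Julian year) 0.002147. Check: 1 week = 604800 s, so 0.0978 week = 0.0978 * 604800 = 59149.44 s. 1 day = 86400 s, so 0.09942 day = 0.09942 * 86400 = 8589.888 s. Sum: 59149.44 + 8589.888 = 67739.328 s. 1 Julian year = 31557600 s, so 67739.328 s = 67739.328 / 31557600 = 0.0021465298 Julian year ≈ 0.002147 Julian year (4 s.f.).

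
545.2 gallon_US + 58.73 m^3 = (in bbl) 1 gallon_US = 0.0037854118 m^3, so 545.2 gallon_US = 545.2 * 0.0037854118 = 2.0638065 m^3. 58.73 m^3 is already in m^3. Sum: 2.0638065 + 58.73 = 60.793807 m^3. 1 bbl = 0.15898729 m^3, so 60.793807 m^3 = 60.793807 / 0.15898729 = 382.38154 bbl ≈ 382.4 bbl (4 s.f.). Final answer: 382.4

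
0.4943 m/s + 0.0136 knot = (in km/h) 1.805. Check: 0.4943 m/s is already in m/s. 1 knot = 0.51444444 m/s, so 0.0136 knot = 0.0136 * 0.51444444 = 0.0069964444 m/s. Sum: 0.4943 + 0.0069964444 = 0.50129644 m/s. 1 km/h = 0.27777778 m/s, so 0.50129644 m/s = 0.50129644 / 0.27777778 = 1.8046672 km/h ≈ 1.805 km/h (4 s.f.).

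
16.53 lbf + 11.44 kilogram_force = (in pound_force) 1 lbf = 4.4482216 N, so 16.53 lbf = 16.53 * 4.4482216 = 73.529103 N. 1 kilogram_force = 9.80665 N, so 11.44 kilogram_force = 11.44 * 9.80665 = 112.18808 N. Sum: 73.529103 + 112.18808 = 185.71718 N. 1 pound_force = 4.4482216 N, so 185.71718 N = 185.71718 / 4.4482216 = 41.750883 pound_force ≈ 41.75 pound_force (4 s.f.). Final answer: 41.75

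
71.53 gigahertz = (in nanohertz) 7.153e+19. Check: 1 gigahertz = 1e+09 Hz, so 71.53 gigahertz = 71.53 * 1e+09 = 7.153e+10 Hz. 1 nanohertz = 1e-09 Hz, so 7.153e+10 Hz = 7.153e+10 / 1e-09 = 7.153e+19 nanohertz.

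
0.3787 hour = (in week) 1 hour = 3600 s, so 0.3787 hour = 0.3787 * 3600 = 1363.32 s. 1 week = 604800 s, so 1363.32 s = 1363.32 / 604800 = 0.0022541667 week ≈ 0.002254 week (4 s.f.). Final answer: 0.002254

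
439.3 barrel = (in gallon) 1 barrel = 0.15898729 m^3, so 439.3 barrel = 439.3 * 0.15898729 = 69.843119 m^3. 1 gallon = 0.0037854118 m^3, so 69.843119 m^3 = 69.843119 / 0.0037854118 = 18450.6 gallon ≈ 1.845e+04 gallon (4 s.f.). Final answer: 1.845e+04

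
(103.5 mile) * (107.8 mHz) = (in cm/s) 1.796e+06. Check: 1 mile = 1609.344 m, so 103.5 mile = 103.5 * 1609.344 = 166567.1 m. 1 mHz = 0.001 Hz, so 107.8 mHz = 107.8 * 0.001 = 0.1078 Hz. Combine: 166567.1 m * 0.1078 Hz = 17955.934 m/s. 1 cm/s = 0.01 m/s, so 17955.934 m/s = 17955.934 / 0.01 = 1795593.4 cm/s ≈ 1.796e+06 cm/s (4 s.f.).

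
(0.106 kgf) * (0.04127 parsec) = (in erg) 1 kgf = 9.80665 N, so 0.106 kgf = 0.106 * 9.80665 = 1.0395049 N. 1 parsec = 3.0856776e+16 m, so 0.04127 parsec = 0.04127 * 3.0856776e+16 = 1.2734591e+15 m. Combine: 1.0395049 N * 1.2734591e+15 m = 1.323767e+15 J. 1 erg = 1e-07 J, so 1.323767e+15 J = 1.323767e+15 / 1e-07 = 1.323767e+22 erg ≈ 1.324e+22 erg (4 s.f.). Final answer: 1.324e+22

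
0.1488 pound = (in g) 1 pound = 0.45359237 kg, so 0.1488 pound = 0.1488 * 0.45359237 = 0.067494545 kg. 1 g = 0.001 kg, so 0.067494545 kg = 0.067494545 / 0.001 = 67.494545 g ≈ 67.49 g (4 s.f.). Final answer: 67.49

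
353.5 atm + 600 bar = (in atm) 945.7. Check: 1 atm = 101325 Pa, so 353.5 atm = 353.5 * 101325 = 35818388 Pa. 1 bar = 100000 Pa, so 600 bar = 600 * 100000 = 60000000 Pa. Sum: 35818388 + 60000000 = 95818388 Pa. 1 atm = 101325 Pa, so 95818388 Pa = 95818388 / 101325 = 945.65396 atm ≈ 945.7 atm (4 s.f.).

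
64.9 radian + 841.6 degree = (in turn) 12.67. Check: 64.9 radian = 64.9 rad. 1 degree = 0.017453293 rad, so 841.6 degree = 841.6 * 0.017453293 = 14.688691 rad. Sum: 64.9 + 14.688691 = 79.588691 rad. 1 turn = 6.2831853 rad, so 79.588691 rad = 79.588691 / 6.2831853 = 12.666934 turn ≈ 12.67 turn (4 s.f.).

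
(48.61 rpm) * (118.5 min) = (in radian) 1 rpm = 0.10471976 rad/s, so 48.61 rpm = 48.61 * 0.10471976 = 5.0904273 rad/s. 1 min = 60 s, so 118.5 min = 118.5 * 60 = 7110 s. Combine: 5.0904273 rad/s * 7110 s = 36192.938 rad. 36192.938 rad = 36192.938 radian ≈ 3.619e+04 radian (4 s.f.). Final answer: 3.619e+04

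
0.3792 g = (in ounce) 1 g = 0.001 kg, so 0.3792 g = 0.3792 * 0.001 = 0.0003792 kg. 1 ounce = 0.028349523 kg, so 0.0003792 kg = 0.0003792 / 0.028349523 = 0.013375886 ounce ≈ 0.01338 ounce (4 s.f.). Final answer: 0.01338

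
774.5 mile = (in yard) 1 mile = 1609.344 m, so 774.5 mile = 774.5 * 1609.344 = 1246436.9 m. 1 yard = 0.9144 m, so 1246436.9 m = 1246436.9 / 0.9144 = 1363120 yard ≈ 1.363e+06 yard (4 s.f.). Final answer: 1.363e+06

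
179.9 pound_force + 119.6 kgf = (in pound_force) 1 pound_force = 4.4482216 N, so 179.9 pound_force = 179.9 * 4.4482216 = 800.23507 N. 1 kgf = 9.80665 N, so 119.6 kgf = 119.6 * 9.80665 = 1172.8753 N. Sum: 800.23507 + 1172.8753 = 1973.1104 N. 1 pound_force = 4.4482216 N, so 1973.1104 N = 1973.1104 / 4.4482216 = 443.57287 pound_force ≈ 443.6 pound_force (4 s.f.). Final answer: 443.6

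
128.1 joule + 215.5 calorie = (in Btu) 128.1 joule = 128.1 J. 1 calorie = 4.184 J, so 215.5 calorie = 215.5 * 4.184 = 901.652 J. Sum: 128.1 + 901.652 = 1029.752 J. 1 Btu = 1055.0559 J, so 1029.752 J = 1029.752 / 1055.0559 = 0.97601658 Btu ≈ 0.976 Btu (4 s.f.). Final answer: 0.976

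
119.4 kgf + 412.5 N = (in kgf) 161.5. Check: 1 kgf = 9.80665 N, so 119.4 kgf = 119.4 * 9.80665 = 1170.914 N. 412.5 N is already in N. Sum: 1170.914 + 412.5 = 1583.414 N. 1 kgf = 9.80665 N, so 1583.414 N = 1583.414 / 9.80665 = 161.46329 kgf ≈ 161.5 kgf (4 s.f.).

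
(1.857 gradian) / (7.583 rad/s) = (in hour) 1 gradian = 0.015707963 rad, so 1.857 gradian = 1.857 * 0.015707963 = 0.029169688 rad. 7.583 rad/s is already in rad/s. Combine: 0.029169688 rad / 7.583 rad/s = 0.0038467213 s. 1 hour = 3600 s, so 0.0038467213 s = 0.0038467213 / 3600 = 1.0685337e-06 hour ≈ 1.069e-06 hour (4 s.f.). Final answer: 1.069e-06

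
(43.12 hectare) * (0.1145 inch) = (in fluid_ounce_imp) 1 hectare = 10000 m^2, so 43.12 hectare = 43.12 * 10000 = 431200 m^2. 1 inch = 0.0254 m, so 0.1145 inch = 0.1145 * 0.0254 = 0.0029083 m. Combine: 431200 m^2 * 0.0029083 m = 1254.059 m^3. 1 fluid_ounce_imp = 2.8413063e-05 m^3, so 1254.059 m^3 = 1254.059 / 2.8413063e-05 = 44136705 fluid_ounce_imp ≈ 4.414e+07 fluid_ounce_imp (4 s.f.). Final answer: 4.414e+07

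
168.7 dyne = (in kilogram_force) 1 dyne = 1e-05 N, so 168.7 dyne = 168.7 * 1e-05 = 0.001687 N. 1 kilogram_force = 9.80665 N, so 0.001687 N = 0.001687 / 9.80665 = 0.00017202613 kilogram_force ≈ 0.000172 kilogram_force (4 s.f.). Final answer: 0.000172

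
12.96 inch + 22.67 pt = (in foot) 1 inch = 0.0254 m, so 12.96 inch = 12.96 * 0.0254 = 0.329184 m. 1 pt = 0.00035277778 m, so 22.67 pt = 22.67 * 0.00035277778 = 0.0079974722 m. Sum: 0.329184 + 0.0079974722 = 0.33718147 m. 1 foot = 0.3048 m, so 0.33718147 m = 0.33718147 / 0.3048 = 1.1062384 foot ≈ 1.106 foot (4 s.f.). Final answer: 1.106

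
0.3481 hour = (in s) 1 hour = 3600 s, so 0.3481 hour = 0.3481 * 3600 = 1253.16 s. Result: 1253.16 s ≈ 1253 s (4 s.f.). Final answer: 1253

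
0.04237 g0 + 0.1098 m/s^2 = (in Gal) 1 g0 = 9.80665 m/s^2, so 0.04237 g0 = 0.04237 * 9.80665 = 0.41550776 m/s^2. 0.1098 m/s^2 is already in m/s^2. Sum: 0.41550776 + 0.1098 = 0.52530776 m/s^2. 1 Gal = 0.01 m/s^2, so 0.52530776 m/s^2 = 0.52530776 / 0.01 = 52.530776 Gal ≈ 52.53 Gal (4 s.f.). Final answer: 52.53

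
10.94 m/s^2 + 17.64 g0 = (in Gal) 10.94 m/s^2 is already in m/s^2. 1 g0 = 9.80665 m/s^2, so 17.64 g0 = 17.64 * 9.80665 = 172.98931 m/s^2. Sum: 10.94 + 172.98931 = 183.92931 m/s^2. 1 Gal = 0.01 m/s^2, so 183.92931 m/s^2 = 183.92931 / 0.01 = 18392.931 Gal ≈ 1.839e+04 Gal (4 s.f.). Final answer: 1.839e+04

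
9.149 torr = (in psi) 0.1769. Check: 1 torr = 133.32237 Pa, so 9.149 torr = 9.149 * 133.32237 = 1219.7663 Pa. 1 psi = 6894.7573 Pa, so 1219.7663 Pa = 1219.7663 / 6894.7573 = 0.17691215 psi ≈ 0.1769 psi (4 s.f.).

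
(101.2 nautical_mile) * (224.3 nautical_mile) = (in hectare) 7.786e+06. Check: 1 nautical_mile = 1852 m, so 101.2 nautical_mile = 101.2 * 1852 = 187422.4 m. 1 nautical_mile = 1852 m, so 224.3 nautical_mile = 224.3 * 1852 = 415403.6 m. Combine: 187422.4 m * 415403.6 m = 7.785594e+10 m^2. 1 hectare = 10000 m^2, so 7.785594e+10 m^2 = 7.785594e+10 / 10000 = 7785594 hectare ≈ 7.786e+06 hectare (4 s.f.).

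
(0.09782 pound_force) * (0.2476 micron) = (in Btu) 1.021e-10. Check: 1 pound_force = 4.4482216 N, so 0.09782 pound_force = 0.09782 * 4.4482216 = 0.43512504 N. 1 micron = 1e-06 m, so 0.2476 micron = 0.2476 * 1e-06 = 2.476e-07 m. Combine: 0.43512504 N * 2.476e-07 m = 1.0773696e-07 J. 1 Btu = 1055.0559 J, so 1.0773696e-07 J = 1.0773696e-07 / 1055.0559 = 1.0211493e-10 Btu ≈ 1.021e-10 Btu (4 s.f.).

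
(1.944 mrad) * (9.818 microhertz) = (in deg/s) 1 mrad = 0.001 rad, so 1.944 mrad = 1.944 * 0.001 = 0.001944 rad. 1 microhertz = 1e-06 Hz, so 9.818 microhertz = 9.818 * 1e-06 = 9.818e-06 Hz. Combine: 0.001944 rad * 9.818e-06 Hz = 1.9086192e-08 rad/s. 1 deg/s = 0.017453293 rad/s, so 1.9086192e-08 rad/s = 1.9086192e-08 / 0.017453293 = 1.0935582e-06 deg/s ≈ 1.094e-06 deg/s (4 s.f.). Final answer: 1.094e-06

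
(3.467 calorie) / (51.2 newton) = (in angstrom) 2.833e+09. Check: 1 calorie = 4.184 J, so 3.467 calorie = 3.467 * 4.184 = 14.505928 J. 51.2 newton = 51.2 N. Combine: 14.505928 J / 51.2 N = 0.28331891 m. 1 angstrom = 1e-10 m, so 0.28331891 m = 0.28331891 / 1e-10 = 2.8331891e+09 angstrom ≈ 2.833e+09 angstrom (4 s.f.).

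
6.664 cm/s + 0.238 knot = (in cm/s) 18.91. Check: 1 cm/s = 0.01 m/s, so 6.664 cm/s = 6.664 * 0.01 = 0.06664 m/s. 1 knot = 0.51444444 m/s, so 0.238 knot = 0.238 * 0.51444444 = 0.12243778 m/s. Sum: 0.06664 + 0.12243778 = 0.18907778 m/s. 1 cm/s = 0.01 m/s, so 0.18907778 m/s = 0.18907778 / 0.01 = 18.907778 cm/s ≈ 18.91 cm/s (4 s.f.).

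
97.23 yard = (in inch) 1 yard = 0.9144 m, so 97.23 yard = 97.23 * 0.9144 = 88.907112 m. 1 inch = 0.0254 m, so 88.907112 m = 88.907112 / 0.0254 = 3500.28 inch ≈ 3500 inch (4 s.f.). Final answer: 3500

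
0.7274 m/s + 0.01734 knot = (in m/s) 0.7363. Check: 0.7274 m/s is already in m/s. 1 knot = 0.51444444 m/s, so 0.01734 knot = 0.01734 * 0.51444444 = 0.0089204667 m/s. Sum: 0.7274 + 0.0089204667 = 0.73632047 m/s. Result: 0.73632047 m/s ≈ 0.7363 m/s (4 s.f.).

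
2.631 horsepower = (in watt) 1 horsepower = 745.69987 W, so 2.631 horsepower = 2.631 * 745.69987 = 1961.9364 W. 1961.9364 W = 1961.9364 watt ≈ 1962 watt (4 s.f.). Final answer: 1962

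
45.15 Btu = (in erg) 4.764e+11. Check: 1 Btu = 1055.0559 J, so 45.15 Btu = 45.15 * 1055.0559 = 47635.772 J. 1 erg = 1e-07 J, so 47635.772 J = 47635.772 / 1e-07 = 4.7635772e+11 erg ≈ 4.764e+11 erg (4 s.f.).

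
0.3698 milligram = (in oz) 1 milligram = 1e-06 kg, so 0.3698 milligram = 0.3698 * 1e-06 = 3.698e-07 kg. 1 oz = 0.028349523 kg, so 3.698e-07 kg = 3.698e-07 / 0.028349523 = 1.3044311e-05 oz ≈ 1.304e-05 oz (4 s.f.). Final answer: 1.304e-05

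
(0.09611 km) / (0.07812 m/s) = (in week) 1 km = 1000 m, so 0.09611 km = 0.09611 * 1000 = 96.11 m. 0.07812 m/s is already in m/s. Combine: 96.11 m / 0.07812 m/s = 1230.2867 s. 1 week = 604800 s, so 1230.2867 s = 1230.2867 / 604800 = 0.0020342043 week ≈ 0.002034 week (4 s.f.). Final answer: 0.002034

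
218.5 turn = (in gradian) 1 turn = 6.2831853 rad, so 218.5 turn = 218.5 * 6.2831853 = 1372.876 rad. 1 gradian = 0.015707963 rad, so 1372.876 rad = 1372.876 / 0.015707963 = 87400 gradian ≈ 8.74e+04 gradian (4 s.f.). Final answer: 8.74e+04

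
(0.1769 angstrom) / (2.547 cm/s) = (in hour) 1 angstrom = 1e-10 m, so 0.1769 angstrom = 0.1769 * 1e-10 = 1.769e-11 m. 1 cm/s = 0.01 m/s, so 2.547 cm/s = 2.547 * 0.01 = 0.02547 m/s. Combine: 1.769e-11 m / 0.02547 m/s = 6.945426e-10 s. 1 hour = 3600 s, so 6.945426e-10 s = 6.945426e-10 / 3600 = 1.929285e-13 hour ≈ 1.929e-13 hour (4 s.f.). Final answer: 1.929e-13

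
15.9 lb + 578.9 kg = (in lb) 1292. Check: 1 lb = 0.45359237 kg, so 15.9 lb = 15.9 * 0.45359237 = 7.2121187 kg. 578.9 kg is already in kg. Sum: 7.2121187 + 578.9 = 586.11212 kg. 1 lb = 0.45359237 kg, so 586.11212 kg = 586.11212 / 0.45359237 = 1292.156 lb ≈ 1292 lb (4 s.f.).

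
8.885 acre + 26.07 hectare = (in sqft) 3.193e+06. Check: 1 acre = 4046.8564 m^2, so 8.885 acre = 8.885 * 4046.8564 = 35956.319 m^2. 1 hectare = 10000 m^2, so 26.07 hectare = 26.07 * 10000 = 260700 m^2. Sum: 35956.319 + 260700 = 296656.32 m^2. 1 sqft = 0.09290304 m^2, so 296656.32 m^2 = 296656.32 / 0.09290304 = 3193182 sqft ≈ 3.193e+06 sqft (4 s.f.).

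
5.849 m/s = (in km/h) 21.06. Check: 1 km/h = 0.27777778 m/s, so 5.849 m/s = 5.849 / 0.27777778 = 21.0564 km/h ≈ 21.06 km/h (4 s.f.).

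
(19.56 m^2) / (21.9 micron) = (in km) 19.56 m^2 is already in m^2. 1 micron = 1e-06 m, so 21.9 micron = 21.9 * 1e-06 = 2.19e-05 m. Combine: 19.56 m^2 / 2.19e-05 m = 893150.68 m. 1 km = 1000 m, so 893150.68 m = 893150.68 / 1000 = 893.15068 km ≈ 893.2 km (4 s.f.). Final answer: 893.2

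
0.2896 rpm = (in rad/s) 0.03033. Check: 1 rpm = 0.10471976 rad/s, so 0.2896 rpm = 0.2896 * 0.10471976 = 0.030326841 rad/s. Result: 0.030326841 rad/s ≈ 0.03033 rad/s (4 s.f.).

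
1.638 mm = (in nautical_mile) 1 mm = 0.001 m, so 1.638 mm = 1.638 * 0.001 = 0.001638 m. 1 nautical_mile = 1852 m, so 0.001638 m = 0.001638 / 1852 = 8.8444924e-07 nautical_mile ≈ 8.844e-07 nautical_mile (4 s.f.). Final answer: 8.844e-07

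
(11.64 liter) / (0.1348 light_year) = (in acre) 2.255e-21. Check: 1 liter = 0.001 m^3, so 11.64 liter = 11.64 * 0.001 = 0.01164 m^3. 1 light_year = 9.4607305e+15 m, so 0.1348 light_year = 0.1348 * 9.4607305e+15 = 1.2753065e+15 m. Combine: 0.01164 m^3 / 1.2753065e+15 m = 9.1272179e-18 m^2. 1 acre = 4046.8564 m^2, so 9.1272179e-18 m^2 = 9.1272179e-18 / 4046.8564 = 2.2553847e-21 acre ≈ 2.255e-21 acre (4 s.f.).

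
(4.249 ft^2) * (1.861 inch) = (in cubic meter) 0.01866. Check: 1 ft^2 = 0.09290304 m^2, so 4.249 ft^2 = 4.249 * 0.09290304 = 0.39474502 m^2. 1 inch = 0.0254 m, so 1.861 inch = 1.861 * 0.0254 = 0.0472694 m. Combine: 0.39474502 m^2 * 0.0472694 m = 0.01865936 m^3. 0.01865936 m^3 = 0.01865936 cubic meter ≈ 0.01866 cubic meter (4 s.f.).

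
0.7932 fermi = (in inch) 3.123e-14. Check: 1 fermi = 1e-15 m, so 0.7932 fermi = 0.7932 * 1e-15 = 7.932e-16 m. 1 inch = 0.0254 m, so 7.932e-16 m = 7.932e-16 / 0.0254 = 3.1228346e-14 inch ≈ 3.123e-14 inch (4 s.f.).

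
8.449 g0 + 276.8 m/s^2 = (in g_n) 36.67. Check: 1 g0 = 9.80665 m/s^2, so 8.449 g0 = 8.449 * 9.80665 = 82.856386 m/s^2. 276.8 m/s^2 is already in m/s^2. Sum: 82.856386 + 276.8 = 359.65639 m/s^2. 1 g_n = 9.80665 m/s^2, so 359.65639 m/s^2 = 359.65639 / 9.80665 = 36.674745 g_n ≈ 36.67 g_n (4 s.f.).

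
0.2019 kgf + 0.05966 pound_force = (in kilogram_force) 1 kgf = 9.80665 N, so 0.2019 kgf = 0.2019 * 9.80665 = 1.9799626 N. 1 pound_force = 4.4482216 N, so 0.05966 pound_force = 0.05966 * 4.4482216 = 0.2653809 N. Sum: 1.9799626 + 0.2653809 = 2.2453435 N. 1 kilogram_force = 9.80665 N, so 2.2453435 N = 2.2453435 / 9.80665 = 0.22896132 kilogram_force ≈ 0.229 kilogram_force (4 s.f.). Final answer: 0.229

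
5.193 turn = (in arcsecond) 1 turn = 6.2831853 rad, so 5.193 turn = 5.193 * 6.2831853 = 32.628581 rad. 1 arcsecond = 4.8481368e-06 rad, so 32.628581 rad = 32.628581 / 4.8481368e-06 = 6730128 arcsecond ≈ 6.73e+06 arcsecond (4 s.f.). Final answer: 6.73e+06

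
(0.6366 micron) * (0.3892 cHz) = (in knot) 1 micron = 1e-06 m, so 0.6366 micron = 0.6366 * 1e-06 = 6.366e-07 m. 1 cHz = 0.01 Hz, so 0.3892 cHz = 0.3892 * 0.01 = 0.003892 Hz. Combine: 6.366e-07 m * 0.003892 Hz = 2.4776472e-09 m/s. 1 knot = 0.51444444 m/s, so 2.4776472e-09 m/s = 2.4776472e-09 / 0.51444444 = 4.8161609e-09 knot ≈ 4.816e-09 knot (4 s.f.). Final answer: 4.816e-09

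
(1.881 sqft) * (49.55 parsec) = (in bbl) 1.681e+18. Check: 1 sqft = 0.09290304 m^2, so 1.881 sqft = 1.881 * 0.09290304 = 0.17475062 m^2. 1 parsec = 3.0856776e+16 m, so 49.55 parsec = 49.55 * 3.0856776e+16 = 1.5289532e+18 m. Combine: 0.17475062 m^2 * 1.5289532e+18 m = 2.6718552e+17 m^3. 1 bbl = 0.15898729 m^3, so 2.6718552e+17 m^3 = 2.6718552e+17 / 0.15898729 = 1.6805464e+18 bbl ≈ 1.681e+18 bbl (4 s.f.).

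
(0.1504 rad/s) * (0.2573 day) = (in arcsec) 6.896e+08. Check: 0.1504 rad/s is already in rad/s. 1 day = 86400 s, so 0.2573 day = 0.2573 * 86400 = 22230.72 s. Combine: 0.1504 rad/s * 22230.72 s = 3343.5003 rad. 1 arcsec = 4.8481368e-06 rad, so 3343.5003 rad = 3343.5003 / 4.8481368e-06 = 6.8964644e+08 arcsec ≈ 6.896e+08 arcsec (4 s.f.).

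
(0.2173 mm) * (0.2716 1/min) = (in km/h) 1 mm = 0.001 m, so 0.2173 mm = 0.2173 * 0.001 = 0.0002173 m. 1 1/min = 0.016666667 Hz, so 0.2716 1/min = 0.2716 * 0.016666667 = 0.0045266667 Hz. Combine: 0.0002173 m * 0.0045266667 Hz = 9.8364467e-07 m/s. 1 km/h = 0.27777778 m/s, so 9.8364467e-07 m/s = 9.8364467e-07 / 0.27777778 = 3.5411208e-06 km/h ≈ 3.541e-06 km/h (4 s.f.). Final answer: 3.541e-06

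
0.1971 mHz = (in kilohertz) 1 mHz = 0.001 Hz, so 0.1971 mHz = 0.1971 * 0.001 = 0.0001971 Hz. 1 kilohertz = 1000 Hz, so 0.0001971 Hz = 0.0001971 / 1000 = 1.971e-07 kilohertz. Final answer: 1.971e-07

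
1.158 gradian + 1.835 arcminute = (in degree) 1 gradian = 0.015707963 rad, so 1.158 gradian = 1.158 * 0.015707963 = 0.018189821 rad. 1 arcminute = 0.00029088821 rad, so 1.835 arcminute = 1.835 * 0.00029088821 = 0.00053377986 rad. Sum: 0.018189821 + 0.00053377986 = 0.018723601 rad. 1 degree = 0.017453293 rad, so 0.018723601 rad = 0.018723601 / 0.017453293 = 1.0727833 degree ≈ 1.073 degree (4 s.f.). Final answer: 1.073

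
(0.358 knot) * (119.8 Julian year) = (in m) 6.963e+08. Check: 1 knot = 0.51444444 m/s, so 0.358 knot = 0.358 * 0.51444444 = 0.18417111 m/s. 1 Julian year = 31557600 s, so 119.8 Julian year = 119.8 * 31557600 = 3.7806005e+09 s. Combine: 0.18417111 m/s * 3.7806005e+09 s = 6.9627739e+08 m. Result: 6.9627739e+08 m ≈ 6.963e+08 m (4 s.f.).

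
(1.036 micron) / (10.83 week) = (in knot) 1 micron = 1e-06 m, so 1.036 micron = 1.036 * 1e-06 = 1.036e-06 m. 1 week = 604800 s, so 10.83 week = 10.83 * 604800 = 6549984 s. Combine: 1.036e-06 m / 6549984 s = 1.5816833e-13 m/s. 1 knot = 0.51444444 m/s, so 1.5816833e-13 m/s = 1.5816833e-13 / 0.51444444 = 3.0745463e-13 knot ≈ 3.075e-13 knot (4 s.f.). Final answer: 3.075e-13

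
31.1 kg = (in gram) 3.11e+04. Check: 1 gram = 0.001 kg, so 31.1 kg = 31.1 / 0.001 = 31100 gram ≈ 3.11e+04 gram (4 s.f.).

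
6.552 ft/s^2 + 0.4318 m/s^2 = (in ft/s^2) 7.969. Check: 1 ft/s^2 = 0.3048 m/s^2, so 6.552 ft/s^2 = 6.552 * 0.3048 = 1.9970496 m/s^2. 0.4318 m/s^2 is already in m/s^2. Sum: 1.9970496 + 0.4318 = 2.4288496 m/s^2. 1 ft/s^2 = 0.3048 m/s^2, so 2.4288496 m/s^2 = 2.4288496 / 0.3048 = 7.9686667 ft/s^2 ≈ 7.969 ft/s^2 (4 s.f.).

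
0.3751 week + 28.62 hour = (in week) 0.5455. Check: 1 week = 604800 s, so 0.3751 week = 0.3751 * 604800 = 226860.48 s. 1 hour = 3600 s, so 28.62 hour = 28.62 * 3600 = 103032 s. Sum: 226860.48 + 103032 = 329892.48 s. 1 week = 604800 s, so 329892.48 s = 329892.48 / 604800 = 0.54545714 week ≈ 0.5455 week (4 s.f.).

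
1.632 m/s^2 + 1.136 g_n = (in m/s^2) 12.77. Check: 1.632 m/s^2 is already in m/s^2. 1 g_n = 9.80665 m/s^2, so 1.136 g_n = 1.136 * 9.80665 = 11.140354 m/s^2. Sum: 1.632 + 11.140354 = 12.772354 m/s^2. Result: 12.772354 m/s^2 ≈ 12.77 m/s^2 (4 s.f.).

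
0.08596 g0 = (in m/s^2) 1 g0 = 9.80665 m/s^2, so 0.08596 g0 = 0.08596 * 9.80665 = 0.84297963 m/s^2. Result: 0.84297963 m/s^2 ≈ 0.843 m/s^2 (4 s.f.). Final answer: 0.843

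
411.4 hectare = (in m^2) 1 hectare = 10000 m^2, so 411.4 hectare = 411.4 * 10000 = 4114000 m^2. Result: 4114000 m^2 ≈ 4.114e+06 m^2 (4 s.f.). Final answer: 4.114e+06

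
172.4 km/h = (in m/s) 47.89. Check: 1 km/h = 0.27777778 m/s, so 172.4 km/h = 172.4 * 0.27777778 = 47.888889 m/s. Result: 47.888889 m/s ≈ 47.89 m/s (4 s.f.).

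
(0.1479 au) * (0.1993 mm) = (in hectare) 1 au = 1.4959787e+11 m, so 0.1479 au = 0.1479 * 1.4959787e+11 = 2.2125525e+10 m. 1 mm = 0.001 m, so 0.1993 mm = 0.1993 * 0.001 = 0.0001993 m. Combine: 2.2125525e+10 m * 0.0001993 m = 4409617.1 m^2. 1 hectare = 10000 m^2, so 4409617.1 m^2 = 4409617.1 / 10000 = 440.96171 hectare ≈ 441 hectare (4 s.f.). Final answer: 441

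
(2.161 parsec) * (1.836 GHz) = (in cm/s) 1.224e+28. Check: 1 parsec = 3.0856776e+16 m, so 2.161 parsec = 2.161 * 3.0856776e+16 = 6.6681493e+16 m. 1 GHz = 1e+09 Hz, so 1.836 GHz = 1.836 * 1e+09 = 1.836e+09 Hz. Combine: 6.6681493e+16 m * 1.836e+09 Hz = 1.2242722e+26 m/s. 1 cm/s = 0.01 m/s, so 1.2242722e+26 m/s = 1.2242722e+26 / 0.01 = 1.2242722e+28 cm/s ≈ 1.224e+28 cm/s (4 s.f.).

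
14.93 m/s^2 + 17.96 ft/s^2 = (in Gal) 14.93 m/s^2 is already in m/s^2. 1 ft/s^2 = 0.3048 m/s^2, so 17.96 ft/s^2 = 17.96 * 0.3048 = 5.474208 m/s^2. Sum: 14.93 + 5.474208 = 20.404208 m/s^2. 1 Gal = 0.01 m/s^2, so 20.404208 m/s^2 = 20.404208 / 0.01 = 2040.4208 Gal ≈ 2040 Gal (4 s.f.). Final answer: 2040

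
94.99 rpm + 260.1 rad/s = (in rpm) 1 rpm = 0.10471976 rad/s, so 94.99 rpm = 94.99 * 0.10471976 = 9.9473295 rad/s. 260.1 rad/s is already in rad/s. Sum: 9.9473295 + 260.1 = 270.04733 rad/s. 1 rpm = 0.10471976 rad/s, so 270.04733 rad/s = 270.04733 / 0.10471976 = 2578.762 rpm ≈ 2579 rpm (4 s.f.). Final answer: 2579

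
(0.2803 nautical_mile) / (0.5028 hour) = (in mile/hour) 1 nautical_mile = 1852 m, so 0.2803 nautical_mile = 0.2803 * 1852 = 519.1156 m. 1 hour = 3600 s, so 0.5028 hour = 0.5028 * 3600 = 1810.08 s. Combine: 519.1156 m / 1810.08 s = 0.28679152 m/s. 1 mile/hour = 0.44704 m/s, so 0.28679152 m/s = 0.28679152 / 0.44704 = 0.64153437 mile/hour ≈ 0.6415 mile/hour (4 s.f.). Final answer: 0.6415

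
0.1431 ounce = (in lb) 0.008944. Check: 1 ounce = 0.028349523 kg, so 0.1431 ounce = 0.1431 * 0.028349523 = 0.0040568168 kg. 1 lb = 0.45359237 kg, so 0.0040568168 kg = 0.0040568168 / 0.45359237 = 0.00894375 lb ≈ 0.008944 lb (4 s.f.).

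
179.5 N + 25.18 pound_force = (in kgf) 179.5 N is already in N. 1 pound_force = 4.4482216 N, so 25.18 pound_force = 25.18 * 4.4482216 = 112.00622 N. Sum: 179.5 + 112.00622 = 291.50622 N. 1 kgf = 9.80665 N, so 291.50622 N = 291.50622 / 9.80665 = 29.725362 kgf ≈ 29.73 kgf (4 s.f.). Final answer: 29.73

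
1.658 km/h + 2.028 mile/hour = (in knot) 1 km/h = 0.27777778 m/s, so 1.658 km/h = 1.658 * 0.27777778 = 0.46055556 m/s. 1 mile/hour = 0.44704 m/s, so 2.028 mile/hour = 2.028 * 0.44704 = 0.90659712 m/s. Sum: 0.46055556 + 0.90659712 = 1.3671527 m/s. 1 knot = 0.51444444 m/s, so 1.3671527 m/s = 1.3671527 / 0.51444444 = 2.6575322 knot ≈ 2.658 knot (4 s.f.). Final answer: 2.658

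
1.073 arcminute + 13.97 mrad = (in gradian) 1 arcminute = 0.00029088821 rad, so 1.073 arcminute = 1.073 * 0.00029088821 = 0.00031212305 rad. 1 mrad = 0.001 rad, so 13.97 mrad = 13.97 * 0.001 = 0.01397 rad. Sum: 0.00031212305 + 0.01397 = 0.014282123 rad. 1 gradian = 0.015707963 rad, so 0.014282123 rad = 0.014282123 / 0.015707963 = 0.90922819 gradian ≈ 0.9092 gradian (4 s.f.). Final answer: 0.9092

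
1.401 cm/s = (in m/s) 1 cm/s = 0.01 m/s, so 1.401 cm/s = 1.401 * 0.01 = 0.01401 m/s. Result: 0.01401 m/s. Final answer: 0.01401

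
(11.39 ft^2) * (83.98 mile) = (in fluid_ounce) 1 ft^2 = 0.09290304 m^2, so 11.39 ft^2 = 11.39 * 0.09290304 = 1.0581656 m^2. 1 mile = 1609.344 m, so 83.98 mile = 83.98 * 1609.344 = 135152.71 m. Combine: 1.0581656 m^2 * 135152.71 m = 143013.95 m^3. 1 fluid_ounce = 2.957353e-05 m^3, so 143013.95 m^3 = 143013.95 / 2.957353e-05 = 4.835877e+09 fluid_ounce ≈ 4.836e+09 fluid_ounce (4 s.f.). Final answer: 4.836e+09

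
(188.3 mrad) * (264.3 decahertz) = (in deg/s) 1 mrad = 0.001 rad, so 188.3 mrad = 188.3 * 0.001 = 0.1883 rad. 1 decahertz = 10 Hz, so 264.3 decahertz = 264.3 * 10 = 2643 Hz. Combine: 0.1883 rad * 2643 Hz = 497.6769 rad/s. 1 deg/s = 0.017453293 rad/s, so 497.6769 rad/s = 497.6769 / 0.017453293 = 28514.786 deg/s ≈ 2.851e+04 deg/s (4 s.f.). Final answer: 2.851e+04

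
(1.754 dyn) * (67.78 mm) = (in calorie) 2.841e-07. Check: 1 dyn = 1e-05 N, so 1.754 dyn = 1.754 * 1e-05 = 1.754e-05 N. 1 mm = 0.001 m, so 67.78 mm = 67.78 * 0.001 = 0.06778 m. Combine: 1.754e-05 N * 0.06778 m = 1.1888612e-06 J. 1 calorie = 4.184 J, so 1.1888612e-06 J = 1.1888612e-06 / 4.184 = 2.8414465e-07 calorie ≈ 2.841e-07 calorie (4 s.f.).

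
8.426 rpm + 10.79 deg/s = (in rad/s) 1.071. Check: 1 rpm = 0.10471976 rad/s, so 8.426 rpm = 8.426 * 0.10471976 = 0.88236866 rad/s. 1 deg/s = 0.017453293 rad/s, so 10.79 deg/s = 10.79 * 0.017453293 = 0.18832103 rad/s. Sum: 0.88236866 + 0.18832103 = 1.0706897 rad/s. Result: 1.0706897 rad/s ≈ 1.071 rad/s (4 s.f.).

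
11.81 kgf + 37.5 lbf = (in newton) 282.6. Check: 1 kgf = 9.80665 N, so 11.81 kgf = 11.81 * 9.80665 = 115.81654 N. 1 lbf = 4.4482216 N, so 37.5 lbf = 37.5 * 4.4482216 = 166.80831 N. Sum: 115.81654 + 166.80831 = 282.62485 N. 282.62485 N = 282.62485 newton ≈ 282.6 newton (4 s.f.).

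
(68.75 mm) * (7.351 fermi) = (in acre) 1.249e-19. Check: 1 mm = 0.001 m, so 68.75 mm = 68.75 * 0.001 = 0.06875 m. 1 fermi = 1e-15 m, so 7.351 fermi = 7.351 * 1e-15 = 7.351e-15 m. Combine: 0.06875 m * 7.351e-15 m = 5.0538125e-16 m^2. 1 acre = 4046.8564 m^2, so 5.0538125e-16 m^2 = 5.0538125e-16 / 4046.8564 = 1.2488243e-19 acre ≈ 1.249e-19 acre (4 s.f.).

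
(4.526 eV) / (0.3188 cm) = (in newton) 1 eV = 1.6021766e-19 J, so 4.526 eV = 4.526 * 1.6021766e-19 = 7.2514514e-19 J. 1 cm = 0.01 m, so 0.3188 cm = 0.3188 * 0.01 = 0.003188 m. Combine: 7.2514514e-19 J / 0.003188 m = 2.2746084e-16 N. 2.2746084e-16 N = 2.2746084e-16 newton ≈ 2.275e-16 newton (4 s.f.). Final answer: 2.275e-16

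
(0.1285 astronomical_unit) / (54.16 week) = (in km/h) 2113. Check: 1 astronomical_unit = 1.4959787e+11 m, so 0.1285 astronomical_unit = 0.1285 * 1.4959787e+11 = 1.9223326e+10 m. 1 week = 604800 s, so 54.16 week = 54.16 * 604800 = 32755968 s. Combine: 1.9223326e+10 m / 32755968 s = 586.86485 m/s. 1 km/h = 0.27777778 m/s, so 586.86485 m/s = 586.86485 / 0.27777778 = 2112.7135 km/h ≈ 2113 km/h (4 s.f.).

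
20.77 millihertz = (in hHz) 0.0002077. Check: 1 millihertz = 0.001 Hz, so 20.77 millihertz = 20.77 * 0.001 = 0.02077 Hz. 1 hHz = 100 Hz, so 0.02077 Hz = 0.02077 / 100 = 0.0002077 hHz.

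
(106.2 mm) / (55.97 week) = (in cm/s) 3.137e-07. Check: 1 mm = 0.001 m, so 106.2 mm = 106.2 * 0.001 = 0.1062 m. 1 week = 604800 s, so 55.97 week = 55.97 * 604800 = 33850656 s. Combine: 0.1062 m / 33850656 s = 3.13731e-09 m/s. 1 cm/s = 0.01 m/s, so 3.13731e-09 m/s = 3.13731e-09 / 0.01 = 3.13731e-07 cm/s ≈ 3.137e-07 cm/s (4 s.f.).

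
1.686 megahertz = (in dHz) 1.686e+07. Check: 1 megahertz = 1000000 Hz, so 1.686 megahertz = 1.686 * 1000000 = 1686000 Hz. 1 dHz = 0.1 Hz, so 1686000 Hz = 1686000 / 0.1 = 16860000 dHz ≈ 1.686e+07 dHz (4 s.f.).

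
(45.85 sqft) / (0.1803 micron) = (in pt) 6.697e+10. Check: 1 sqft = 0.09290304 m^2, so 45.85 sqft = 45.85 * 0.09290304 = 4.2596044 m^2. 1 micron = 1e-06 m, so 0.1803 micron = 0.1803 * 1e-06 = 1.803e-07 m. Combine: 4.2596044 m^2 / 1.803e-07 m = 23625094 m. 1 pt = 0.00035277778 m, so 23625094 m = 23625094 / 0.00035277778 = 6.6968769e+10 pt ≈ 6.697e+10 pt (4 s.f.).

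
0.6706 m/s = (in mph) 1.5. Check: 1 mph = 0.44704 m/s, so 0.6706 m/s = 0.6706 / 0.44704 = 1.5000895 mph ≈ 1.5 mph (4 s.f.).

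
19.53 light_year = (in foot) 6.062e+17. Check: 1 light_year = 9.4607305e+15 m, so 19.53 light_year = 19.53 * 9.4607305e+15 = 1.8476807e+17 m. 1 foot = 0.3048 m, so 1.8476807e+17 m = 1.8476807e+17 / 0.3048 = 6.0619444e+17 foot ≈ 6.062e+17 foot (4 s.f.).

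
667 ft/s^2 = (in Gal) 1 ft/s^2 = 0.3048 m/s^2, so 667 ft/s^2 = 667 * 0.3048 = 203.3016 m/s^2. 1 Gal = 0.01 m/s^2, so 203.3016 m/s^2 = 203.3016 / 0.01 = 20330.16 Gal ≈ 2.033e+04 Gal (4 s.f.). Final answer: 2.033e+04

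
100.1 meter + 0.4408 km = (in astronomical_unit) 3.616e-09. Check: 100.1 meter = 100.1 m. 1 km = 1000 m, so 0.4408 km = 0.4408 * 1000 = 440.8 m. Sum: 100.1 + 440.8 = 540.9 m. 1 astronomical_unit = 1.4959787e+11 m, so 540.9 m = 540.9 / 1.4959787e+11 = 3.6156932e-09 astronomical_unit ≈ 3.616e-09 astronomical_unit (4 s.f.).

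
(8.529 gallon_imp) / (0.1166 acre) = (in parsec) 1 gallon_imp = 0.00454609 m^3, so 8.529 gallon_imp = 8.529 * 0.00454609 = 0.038773602 m^3. 1 acre = 4046.8564 m^2, so 0.1166 acre = 0.1166 * 4046.8564 = 471.86346 m^2. Combine: 0.038773602 m^3 / 471.86346 m^2 = 8.2171232e-05 m. 1 parsec = 3.0856776e+16 m, so 8.2171232e-05 m = 8.2171232e-05 / 3.0856776e+16 = 2.6629883e-21 parsec ≈ 2.663e-21 parsec (4 s.f.). Final answer: 2.663e-21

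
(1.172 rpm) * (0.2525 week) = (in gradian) 1 rpm = 0.10471976 rad/s, so 1.172 rpm = 1.172 * 0.10471976 = 0.12273155 rad/s. 1 week = 604800 s, so 0.2525 week = 0.2525 * 604800 = 152712 s. Combine: 0.12273155 rad/s * 152712 s = 18742.581 rad. 1 gradian = 0.015707963 rad, so 18742.581 rad = 18742.581 / 0.015707963 = 1193189.8 gradian ≈ 1.193e+06 gradian (4 s.f.). Final answer: 1.193e+06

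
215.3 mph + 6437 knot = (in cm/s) 1 mph = 0.44704 m/s, so 215.3 mph = 215.3 * 0.44704 = 96.247712 m/s. 1 knot = 0.51444444 m/s, so 6437 knot = 6437 * 0.51444444 = 3311.4789 m/s. Sum: 96.247712 + 3311.4789 = 3407.7266 m/s. 1 cm/s = 0.01 m/s, so 3407.7266 m/s = 3407.7266 / 0.01 = 340772.66 cm/s ≈ 3.408e+05 cm/s (4 s.f.). Final answer: 3.408e+05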